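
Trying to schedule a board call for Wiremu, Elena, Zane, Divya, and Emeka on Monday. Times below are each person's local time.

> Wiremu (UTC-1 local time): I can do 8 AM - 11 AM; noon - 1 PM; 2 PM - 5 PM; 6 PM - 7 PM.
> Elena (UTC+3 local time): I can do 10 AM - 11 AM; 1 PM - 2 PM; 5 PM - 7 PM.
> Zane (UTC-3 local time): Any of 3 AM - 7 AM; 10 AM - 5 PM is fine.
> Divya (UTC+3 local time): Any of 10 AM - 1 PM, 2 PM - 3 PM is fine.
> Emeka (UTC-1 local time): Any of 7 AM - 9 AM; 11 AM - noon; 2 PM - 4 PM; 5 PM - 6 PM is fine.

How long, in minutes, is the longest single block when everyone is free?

0

Wiremu in UTC: 09:00-12:00, 13:00-14:00, 15:00-18:00, 19:00-20:00 (add 1h to convert from UTC-1).
Elena in UTC: 07:00-08:00, 10:00-11:00, 14:00-16:00 (subtract 3h to convert from UTC+3).
Zane in UTC: 06:00-10:00, 13:00-20:00 (add 3h to convert from UTC-3).
Divya in UTC: 07:00-10:00, 11:00-12:00 (subtract 3h to convert from UTC+3).
Emeka in UTC: 08:00-10:00, 12:00-13:00, 15:00-17:00, 18:00-19:00 (add 1h to convert from UTC-1).
Wiremu ∩ Elena: 10:00-11:00, 15:00-16:00.
Wiremu ∩ Elena ∩ Zane: 15:00-16:00.
Wiremu ∩ Elena ∩ Zane ∩ Divya: ∅.
Wiremu ∩ Elena ∩ Zane ∩ Divya ∩ Emeka: ∅.
There is no time when everyone is free.
No common window exists, so the longest block is 0 minutes.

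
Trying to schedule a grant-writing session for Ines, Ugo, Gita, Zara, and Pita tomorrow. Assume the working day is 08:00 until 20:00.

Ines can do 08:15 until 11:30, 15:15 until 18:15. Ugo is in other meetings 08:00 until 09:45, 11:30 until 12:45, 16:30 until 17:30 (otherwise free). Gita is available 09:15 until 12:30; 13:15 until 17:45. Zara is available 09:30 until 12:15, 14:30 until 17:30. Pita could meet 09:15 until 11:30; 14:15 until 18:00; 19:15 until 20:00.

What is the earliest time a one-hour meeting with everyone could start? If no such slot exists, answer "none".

Ines free: 08:15-11:30, 15:15-18:15.
Ugo free: 09:45-11:30, 12:45-16:30, 17:30-20:00 (invert busy blocks within the working day).
Gita free: 09:15-12:30, 13:15-17:45.
Zara free: 09:30-12:15, 14:30-17:30.
Pita free: 09:15-11:30, 14:15-18:00, 19:15-20:00.
Ines ∩ Ugo: 09:45-11:30, 15:15-16:30, 17:30-18:15.
Ines ∩ Ugo ∩ Gita: 09:45-11:30, 15:15-16:30, 17:30-17:45.
Ines ∩ Ugo ∩ Gita ∩ Zara: 09:45-11:30, 15:15-16:30.
Ines ∩ Ugo ∩ Gita ∩ Zara ∩ Pita: 09:45-11:30, 15:15-16:30.
Those are the intersection windows.
The first common window of at least 60 minutes is 09:45-11:30, so the earliest start is 09:45.

09:45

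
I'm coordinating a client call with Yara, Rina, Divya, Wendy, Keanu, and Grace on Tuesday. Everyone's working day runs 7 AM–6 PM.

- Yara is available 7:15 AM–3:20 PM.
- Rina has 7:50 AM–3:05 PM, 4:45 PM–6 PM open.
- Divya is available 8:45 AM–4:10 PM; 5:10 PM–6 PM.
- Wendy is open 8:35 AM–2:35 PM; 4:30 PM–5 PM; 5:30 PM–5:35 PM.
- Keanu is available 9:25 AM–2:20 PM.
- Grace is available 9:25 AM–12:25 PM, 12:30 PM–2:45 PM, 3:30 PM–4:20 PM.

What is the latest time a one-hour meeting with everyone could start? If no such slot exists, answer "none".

Yara ∩ Rina: 07:50-15:05.
Yara ∩ Rina ∩ Divya: 08:45-15:05.
Yara ∩ Rina ∩ Divya ∩ Wendy: 08:45-14:35.
Yara ∩ Rina ∩ Divya ∩ Wendy ∩ Keanu: 09:25-14:20.
Yara ∩ Rina ∩ Divya ∩ Wendy ∩ Keanu ∩ Grace: 09:25-12:25, 12:30-14:20.
The last common window of at least 60 minutes is 12:30-14:20; a 60-minute meeting can start as late as 13:20 and still end by 14:20.

13:20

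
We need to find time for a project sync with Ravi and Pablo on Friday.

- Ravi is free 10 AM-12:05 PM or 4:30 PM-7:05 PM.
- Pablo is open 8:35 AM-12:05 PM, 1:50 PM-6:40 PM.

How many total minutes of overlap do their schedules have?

255

Ravi ∩ Pablo: 10:00-12:05, 16:30-18:40.
Summing the common windows: 125 + 130 = 255 minutes.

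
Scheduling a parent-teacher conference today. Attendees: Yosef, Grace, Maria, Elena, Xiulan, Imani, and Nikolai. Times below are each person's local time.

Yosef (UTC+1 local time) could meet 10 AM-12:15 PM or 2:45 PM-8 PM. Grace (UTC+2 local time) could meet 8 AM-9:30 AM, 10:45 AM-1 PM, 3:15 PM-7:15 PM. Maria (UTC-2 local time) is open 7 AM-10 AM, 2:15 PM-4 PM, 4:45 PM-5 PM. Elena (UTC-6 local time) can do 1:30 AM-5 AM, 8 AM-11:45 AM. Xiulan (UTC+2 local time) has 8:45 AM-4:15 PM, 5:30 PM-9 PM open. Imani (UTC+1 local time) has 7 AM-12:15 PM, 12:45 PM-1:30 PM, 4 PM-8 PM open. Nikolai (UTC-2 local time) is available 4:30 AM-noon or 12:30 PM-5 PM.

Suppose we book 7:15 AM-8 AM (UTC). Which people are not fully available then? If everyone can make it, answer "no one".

Yosef in UTC: 09:00-11:15, 13:45-19:00 (subtract 1h to convert from UTC+1).
Grace in UTC: 06:00-07:30, 08:45-11:00, 13:15-17:15 (subtract 2h to convert from UTC+2).
Maria in UTC: 09:00-12:00, 16:15-18:00, 18:45-19:00 (add 2h to convert from UTC-2).
Elena in UTC: 07:30-11:00, 14:00-17:45 (add 6h to convert from UTC-6).
Xiulan in UTC: 06:45-14:15, 15:30-19:00 (subtract 2h to convert from UTC+2).
Imani in UTC: 06:00-11:15, 11:45-12:30, 15:00-19:00 (subtract 1h to convert from UTC+1).
Nikolai in UTC: 06:30-14:00, 14:30-19:00 (add 2h to convert from UTC-2).
Yosef: not fully free for 07:15-08:00. Grace: not fully free for 07:15-08:00. Maria: not fully free for 07:15-08:00. Elena: not fully free for 07:15-08:00. Xiulan: free for 07:15-08:00. Imani: free for 07:15-08:00. Nikolai: free for 07:15-08:00.

Elena, Grace, Maria, Yosef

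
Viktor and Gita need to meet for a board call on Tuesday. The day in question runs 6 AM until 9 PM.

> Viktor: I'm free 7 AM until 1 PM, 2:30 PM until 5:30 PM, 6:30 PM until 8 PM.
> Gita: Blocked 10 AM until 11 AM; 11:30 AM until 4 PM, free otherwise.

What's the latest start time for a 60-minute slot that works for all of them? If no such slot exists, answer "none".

Viktor free: 07:00-13:00, 14:30-17:30, 18:30-20:00.
Gita free: 06:00-10:00, 11:00-11:30, 16:00-21:00 (invert busy blocks within the working day).
Viktor ∩ Gita: 07:00-10:00, 11:00-11:30, 16:00-17:30, 18:30-20:00.
The last common window of at least 60 minutes is 18:30-20:00; a 60-minute meeting can start as late as 19:00 and still end by 20:00.

19:00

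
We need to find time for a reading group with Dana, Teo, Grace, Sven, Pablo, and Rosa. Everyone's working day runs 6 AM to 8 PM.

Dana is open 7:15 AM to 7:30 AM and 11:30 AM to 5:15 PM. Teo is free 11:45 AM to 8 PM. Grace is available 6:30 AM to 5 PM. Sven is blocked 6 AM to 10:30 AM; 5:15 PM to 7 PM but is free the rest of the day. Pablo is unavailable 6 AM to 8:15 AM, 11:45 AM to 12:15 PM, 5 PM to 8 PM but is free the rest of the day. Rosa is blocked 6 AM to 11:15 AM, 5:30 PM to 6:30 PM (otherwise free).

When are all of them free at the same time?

12:15-17:00

Dana free: 07:15-07:30, 11:30-17:15.
Teo free: 11:45-20:00.
Grace free: 06:30-17:00.
Sven free: 10:30-17:15, 19:00-20:00 (invert busy blocks within the working day).
Pablo free: 08:15-11:45, 12:15-17:00 (invert busy blocks within the working day).
Rosa free: 11:15-17:30, 18:30-20:00 (invert busy blocks within the working day).
Dana ∩ Teo: 11:45-17:15.
Dana ∩ Teo ∩ Grace: 11:45-17:00.
Dana ∩ Teo ∩ Grace ∩ Sven: 11:45-17:00.
Dana ∩ Teo ∩ Grace ∩ Sven ∩ Pablo: 12:15-17:00.
Dana ∩ Teo ∩ Grace ∩ Sven ∩ Pablo ∩ Rosa: 12:15-17:00.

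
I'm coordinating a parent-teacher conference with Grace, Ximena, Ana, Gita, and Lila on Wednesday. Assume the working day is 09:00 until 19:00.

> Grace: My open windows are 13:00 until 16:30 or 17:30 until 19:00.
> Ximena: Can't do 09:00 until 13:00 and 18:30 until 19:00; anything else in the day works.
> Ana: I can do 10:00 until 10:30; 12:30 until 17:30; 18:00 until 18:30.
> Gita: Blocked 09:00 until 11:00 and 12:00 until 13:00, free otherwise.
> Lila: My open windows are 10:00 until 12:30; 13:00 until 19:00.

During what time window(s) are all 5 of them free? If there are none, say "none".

Grace free: 13:00-16:30, 17:30-19:00.
Ximena free: 13:00-18:30 (invert busy blocks within the working day).
Ana free: 10:00-10:30, 12:30-17:30, 18:00-18:30.
Gita free: 11:00-12:00, 13:00-19:00 (invert busy blocks within the working day).
Lila free: 10:00-12:30, 13:00-19:00.
Grace ∩ Ximena: 13:00-16:30, 17:30-18:30.
Grace ∩ Ximena ∩ Ana: 13:00-16:30, 18:00-18:30.
Grace ∩ Ximena ∩ Ana ∩ Gita: 13:00-16:30, 18:00-18:30.
Grace ∩ Ximena ∩ Ana ∩ Gita ∩ Lila: 13:00-16:30, 18:00-18:30.
Those are the intersection windows.

13:00-16:30, 18:00-18:30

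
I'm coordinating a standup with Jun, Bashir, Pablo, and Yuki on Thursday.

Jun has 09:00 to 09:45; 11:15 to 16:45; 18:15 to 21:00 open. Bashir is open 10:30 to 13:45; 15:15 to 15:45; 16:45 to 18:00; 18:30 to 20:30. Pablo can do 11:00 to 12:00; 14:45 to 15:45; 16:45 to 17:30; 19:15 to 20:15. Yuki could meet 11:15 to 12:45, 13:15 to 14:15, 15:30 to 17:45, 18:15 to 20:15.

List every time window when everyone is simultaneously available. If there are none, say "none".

Jun ∩ Bashir: 11:15-13:45, 15:15-15:45, 18:30-20:30.
Jun ∩ Bashir ∩ Pablo: 11:15-12:00, 15:15-15:45, 19:15-20:15.
Jun ∩ Bashir ∩ Pablo ∩ Yuki: 11:15-12:00, 15:30-15:45, 19:15-20:15.

11:15-12:00, 15:30-15:45, 19:15-20:15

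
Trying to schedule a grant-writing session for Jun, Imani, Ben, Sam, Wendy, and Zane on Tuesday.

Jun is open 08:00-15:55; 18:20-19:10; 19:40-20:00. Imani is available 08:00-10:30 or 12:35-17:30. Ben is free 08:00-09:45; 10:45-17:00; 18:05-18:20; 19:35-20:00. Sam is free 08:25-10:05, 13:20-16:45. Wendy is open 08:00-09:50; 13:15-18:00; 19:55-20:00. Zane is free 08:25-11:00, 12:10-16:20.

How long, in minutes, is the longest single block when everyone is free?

Jun ∩ Imani: 08:00-10:30, 12:35-15:55.
Jun ∩ Imani ∩ Ben: 08:00-09:45, 12:35-15:55.
Jun ∩ Imani ∩ Ben ∩ Sam: 08:25-09:45, 13:20-15:55.
Jun ∩ Imani ∩ Ben ∩ Sam ∩ Wendy: 08:25-09:45, 13:20-15:55.
Jun ∩ Imani ∩ Ben ∩ Sam ∩ Wendy ∩ Zane: 08:25-09:45, 13:20-15:55.
Those are the intersection windows.
The longest is 13:20-15:55 at 155 minutes.

155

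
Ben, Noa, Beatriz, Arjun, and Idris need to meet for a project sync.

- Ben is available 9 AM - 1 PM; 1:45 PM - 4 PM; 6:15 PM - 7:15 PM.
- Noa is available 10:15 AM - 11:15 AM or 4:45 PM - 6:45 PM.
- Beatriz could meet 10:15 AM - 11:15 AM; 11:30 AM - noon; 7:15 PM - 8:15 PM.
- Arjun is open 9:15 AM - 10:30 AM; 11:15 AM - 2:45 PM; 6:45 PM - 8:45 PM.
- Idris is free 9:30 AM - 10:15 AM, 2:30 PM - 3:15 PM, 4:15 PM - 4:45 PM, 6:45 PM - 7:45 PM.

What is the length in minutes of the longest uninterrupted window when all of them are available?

0

Ben ∩ Noa: 10:15-11:15, 18:15-18:45.
Ben ∩ Noa ∩ Beatriz: 10:15-11:15.
Ben ∩ Noa ∩ Beatriz ∩ Arjun: 10:15-10:30.
Ben ∩ Noa ∩ Beatriz ∩ Arjun ∩ Idris: ∅.
There is no time when everyone is free.
No common window exists, so the longest block is 0 minutes.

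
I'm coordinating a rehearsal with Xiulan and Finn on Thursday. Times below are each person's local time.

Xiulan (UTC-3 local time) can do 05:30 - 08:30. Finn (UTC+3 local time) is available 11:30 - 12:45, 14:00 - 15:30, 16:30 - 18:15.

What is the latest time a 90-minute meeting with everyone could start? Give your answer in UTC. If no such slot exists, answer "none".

Xiulan in UTC: 08:30-11:30 (add 3h to convert from UTC-3).
Finn in UTC: 08:30-09:45, 11:00-12:30, 13:30-15:15 (subtract 3h to convert from UTC+3).
Xiulan ∩ Finn: 08:30-09:45, 11:00-11:30.
No common window is at least 90 minutes long.

none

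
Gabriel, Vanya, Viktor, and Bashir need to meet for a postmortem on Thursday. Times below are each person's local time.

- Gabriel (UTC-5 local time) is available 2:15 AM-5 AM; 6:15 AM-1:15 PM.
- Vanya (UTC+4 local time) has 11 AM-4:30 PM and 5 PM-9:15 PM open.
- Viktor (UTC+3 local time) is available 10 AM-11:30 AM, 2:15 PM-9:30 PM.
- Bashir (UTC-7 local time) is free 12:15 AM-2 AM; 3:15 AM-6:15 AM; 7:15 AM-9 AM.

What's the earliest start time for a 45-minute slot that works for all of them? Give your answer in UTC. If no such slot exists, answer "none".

Gabriel in UTC: 07:15-10:00, 11:15-18:15 (add 5h to convert from UTC-5).
Vanya in UTC: 07:00-12:30, 13:00-17:15 (subtract 4h to convert from UTC+4).
Viktor in UTC: 07:00-08:30, 11:15-18:30 (subtract 3h to convert from UTC+3).
Bashir in UTC: 07:15-09:00, 10:15-13:15, 14:15-16:00 (add 7h to convert from UTC-7).
Gabriel ∩ Vanya: 07:15-10:00, 11:15-12:30, 13:00-17:15.
Gabriel ∩ Vanya ∩ Viktor: 07:15-08:30, 11:15-12:30, 13:00-17:15.
Gabriel ∩ Vanya ∩ Viktor ∩ Bashir: 07:15-08:30, 11:15-12:30, 13:00-13:15, 14:15-16:00.
So the common availability across everyone is 07:15-08:30, 11:15-12:30, 13:00-13:15, 14:15-16:00.
The first common window of at least 45 minutes is 07:15-08:30, so the earliest start is 07:15.

07:15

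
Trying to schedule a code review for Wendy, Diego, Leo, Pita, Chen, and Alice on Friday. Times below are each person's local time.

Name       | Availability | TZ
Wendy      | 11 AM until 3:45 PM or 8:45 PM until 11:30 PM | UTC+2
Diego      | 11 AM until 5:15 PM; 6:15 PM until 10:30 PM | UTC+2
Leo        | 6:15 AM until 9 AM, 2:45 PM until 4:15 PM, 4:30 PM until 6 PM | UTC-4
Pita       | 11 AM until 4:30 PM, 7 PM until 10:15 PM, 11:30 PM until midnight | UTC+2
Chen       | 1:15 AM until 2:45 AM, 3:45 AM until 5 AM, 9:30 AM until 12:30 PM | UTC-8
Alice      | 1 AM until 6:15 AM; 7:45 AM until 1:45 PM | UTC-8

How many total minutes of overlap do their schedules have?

Wendy in UTC: 09:00-13:45, 18:45-21:30 (subtract 2h to convert from UTC+2).
Diego in UTC: 09:00-15:15, 16:15-20:30 (subtract 2h to convert from UTC+2).
Leo in UTC: 10:15-13:00, 18:45-20:15, 20:30-22:00 (add 4h to convert from UTC-4).
Pita in UTC: 09:00-14:30, 17:00-20:15, 21:30-22:00 (subtract 2h to convert from UTC+2).
Chen in UTC: 09:15-10:45, 11:45-13:00, 17:30-20:30 (add 8h to convert from UTC-8).
Alice in UTC: 09:00-14:15, 15:45-21:45 (add 8h to convert from UTC-8).
Wendy ∩ Diego: 09:00-13:45, 18:45-20:30.
Wendy ∩ Diego ∩ Leo: 10:15-13:00, 18:45-20:15.
Wendy ∩ Diego ∩ Leo ∩ Pita: 10:15-13:00, 18:45-20:15.
Wendy ∩ Diego ∩ Leo ∩ Pita ∩ Chen: 10:15-10:45, 11:45-13:00, 18:45-20:15.
Wendy ∩ Diego ∩ Leo ∩ Pita ∩ Chen ∩ Alice: 10:15-10:45, 11:45-13:00, 18:45-20:15.
Those are the intersection windows.
Summing the common windows: 30 + 75 + 90 = 195 minutes.

195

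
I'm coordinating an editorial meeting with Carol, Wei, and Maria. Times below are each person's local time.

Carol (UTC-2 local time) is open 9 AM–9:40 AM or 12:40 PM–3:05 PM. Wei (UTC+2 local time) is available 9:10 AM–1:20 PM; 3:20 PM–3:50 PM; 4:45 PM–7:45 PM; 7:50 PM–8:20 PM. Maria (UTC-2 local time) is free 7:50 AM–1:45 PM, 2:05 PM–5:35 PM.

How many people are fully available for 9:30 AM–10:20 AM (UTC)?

Carol in UTC: 11:00-11:40, 14:40-17:05 (add 2h to convert from UTC-2).
Wei in UTC: 07:10-11:20, 13:20-13:50, 14:45-17:45, 17:50-18:20 (subtract 2h to convert from UTC+2).
Maria in UTC: 09:50-15:45, 16:05-19:35 (add 2h to convert from UTC-2).
Wei can make the full 09:30-10:20 slot — that's 1.

1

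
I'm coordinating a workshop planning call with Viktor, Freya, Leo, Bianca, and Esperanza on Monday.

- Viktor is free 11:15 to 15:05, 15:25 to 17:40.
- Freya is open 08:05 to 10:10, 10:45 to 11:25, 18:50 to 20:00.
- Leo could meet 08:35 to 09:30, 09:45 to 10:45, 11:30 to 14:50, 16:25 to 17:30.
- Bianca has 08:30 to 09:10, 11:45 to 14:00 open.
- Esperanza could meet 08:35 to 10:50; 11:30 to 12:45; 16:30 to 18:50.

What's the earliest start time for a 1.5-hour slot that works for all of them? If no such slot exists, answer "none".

none

Viktor ∩ Freya: 11:15-11:25.
Viktor ∩ Freya ∩ Leo: ∅.
Viktor ∩ Freya ∩ Leo ∩ Bianca: ∅.
Viktor ∩ Freya ∩ Leo ∩ Bianca ∩ Esperanza: ∅.
There is no time when everyone is free.
No common window is at least 90 minutes long.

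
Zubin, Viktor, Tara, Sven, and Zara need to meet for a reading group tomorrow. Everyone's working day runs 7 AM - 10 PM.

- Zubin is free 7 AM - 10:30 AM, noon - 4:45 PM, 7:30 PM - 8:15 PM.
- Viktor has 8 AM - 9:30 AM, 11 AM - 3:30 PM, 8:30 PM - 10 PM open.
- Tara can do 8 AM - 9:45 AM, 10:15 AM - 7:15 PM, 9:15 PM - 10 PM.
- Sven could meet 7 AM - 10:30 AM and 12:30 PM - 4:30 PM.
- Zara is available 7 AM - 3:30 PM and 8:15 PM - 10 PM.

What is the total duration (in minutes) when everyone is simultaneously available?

270

Zubin ∩ Viktor: 08:00-09:30, 12:00-15:30.
Zubin ∩ Viktor ∩ Tara: 08:00-09:30, 12:00-15:30.
Zubin ∩ Viktor ∩ Tara ∩ Sven: 08:00-09:30, 12:30-15:30.
Zubin ∩ Viktor ∩ Tara ∩ Sven ∩ Zara: 08:00-09:30, 12:30-15:30.
So the common availability across everyone is 08:00-09:30, 12:30-15:30.
Summing the common windows: 90 + 180 = 270 minutes.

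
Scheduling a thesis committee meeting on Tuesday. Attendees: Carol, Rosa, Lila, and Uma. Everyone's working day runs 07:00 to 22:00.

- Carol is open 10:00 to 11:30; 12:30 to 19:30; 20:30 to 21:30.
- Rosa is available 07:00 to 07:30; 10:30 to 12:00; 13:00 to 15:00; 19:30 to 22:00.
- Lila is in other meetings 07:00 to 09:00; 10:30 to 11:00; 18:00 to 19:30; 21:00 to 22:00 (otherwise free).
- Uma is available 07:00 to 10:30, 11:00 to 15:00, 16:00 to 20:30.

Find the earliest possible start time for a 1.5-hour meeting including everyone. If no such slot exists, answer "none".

Carol free: 10:00-11:30, 12:30-19:30, 20:30-21:30.
Rosa free: 07:00-07:30, 10:30-12:00, 13:00-15:00, 19:30-22:00.
Lila free: 09:00-10:30, 11:00-18:00, 19:30-21:00 (invert busy blocks within the working day).
Uma free: 07:00-10:30, 11:00-15:00, 16:00-20:30.
Carol ∩ Rosa: 10:30-11:30, 13:00-15:00, 20:30-21:30.
Carol ∩ Rosa ∩ Lila: 11:00-11:30, 13:00-15:00, 20:30-21:00.
Carol ∩ Rosa ∩ Lila ∩ Uma: 11:00-11:30, 13:00-15:00.
The first common window of at least 90 minutes is 13:00-15:00, so the earliest start is 13:00.

13:00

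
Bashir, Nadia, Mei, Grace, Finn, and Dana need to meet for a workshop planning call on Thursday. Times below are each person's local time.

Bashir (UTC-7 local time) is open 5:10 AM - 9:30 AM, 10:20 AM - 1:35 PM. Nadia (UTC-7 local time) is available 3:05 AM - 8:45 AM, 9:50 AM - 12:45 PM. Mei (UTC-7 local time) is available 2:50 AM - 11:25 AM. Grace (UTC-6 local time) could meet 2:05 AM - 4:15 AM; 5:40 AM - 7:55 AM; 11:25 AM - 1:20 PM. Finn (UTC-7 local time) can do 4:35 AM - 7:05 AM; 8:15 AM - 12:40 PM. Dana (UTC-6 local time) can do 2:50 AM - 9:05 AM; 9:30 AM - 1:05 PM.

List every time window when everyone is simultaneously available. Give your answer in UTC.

12:10-13:55, 17:25-18:25

Bashir in UTC: 12:10-16:30, 17:20-20:35 (add 7h to convert from UTC-7).
Nadia in UTC: 10:05-15:45, 16:50-19:45 (add 7h to convert from UTC-7).
Mei in UTC: 09:50-18:25 (add 7h to convert from UTC-7).
Grace in UTC: 08:05-10:15, 11:40-13:55, 17:25-19:20 (add 6h to convert from UTC-6).
Finn in UTC: 11:35-14:05, 15:15-19:40 (add 7h to convert from UTC-7).
Dana in UTC: 08:50-15:05, 15:30-19:05 (add 6h to convert from UTC-6).
Bashir ∩ Nadia: 12:10-15:45, 17:20-19:45.
Bashir ∩ Nadia ∩ Mei: 12:10-15:45, 17:20-18:25.
Bashir ∩ Nadia ∩ Mei ∩ Grace: 12:10-13:55, 17:25-18:25.
Bashir ∩ Nadia ∩ Mei ∩ Grace ∩ Finn: 12:10-13:55, 17:25-18:25.
Bashir ∩ Nadia ∩ Mei ∩ Grace ∩ Finn ∩ Dana: 12:10-13:55, 17:25-18:25.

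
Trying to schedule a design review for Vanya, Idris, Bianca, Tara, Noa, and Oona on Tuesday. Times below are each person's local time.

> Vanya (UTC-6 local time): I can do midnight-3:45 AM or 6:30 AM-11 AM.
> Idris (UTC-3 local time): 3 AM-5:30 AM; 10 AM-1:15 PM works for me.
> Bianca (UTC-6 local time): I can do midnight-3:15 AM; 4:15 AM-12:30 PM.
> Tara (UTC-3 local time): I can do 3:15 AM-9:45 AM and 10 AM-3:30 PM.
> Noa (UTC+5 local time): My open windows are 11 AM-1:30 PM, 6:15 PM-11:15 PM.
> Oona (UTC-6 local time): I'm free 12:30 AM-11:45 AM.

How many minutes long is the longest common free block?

Vanya in UTC: 06:00-09:45, 12:30-17:00 (add 6h to convert from UTC-6).
Idris in UTC: 06:00-08:30, 13:00-16:15 (add 3h to convert from UTC-3).
Bianca in UTC: 06:00-09:15, 10:15-18:30 (add 6h to convert from UTC-6).
Tara in UTC: 06:15-12:45, 13:00-18:30 (add 3h to convert from UTC-3).
Noa in UTC: 06:00-08:30, 13:15-18:15 (subtract 5h to convert from UTC+5).
Oona in UTC: 06:30-17:45 (add 6h to convert from UTC-6).
Vanya ∩ Idris: 06:00-08:30, 13:00-16:15.
Vanya ∩ Idris ∩ Bianca: 06:00-08:30, 13:00-16:15.
Vanya ∩ Idris ∩ Bianca ∩ Tara: 06:15-08:30, 13:00-16:15.
Vanya ∩ Idris ∩ Bianca ∩ Tara ∩ Noa: 06:15-08:30, 13:15-16:15.
Vanya ∩ Idris ∩ Bianca ∩ Tara ∩ Noa ∩ Oona: 06:30-08:30, 13:15-16:15.
Those are the intersection windows.
The longest is 13:15-16:15 at 180 minutes.

180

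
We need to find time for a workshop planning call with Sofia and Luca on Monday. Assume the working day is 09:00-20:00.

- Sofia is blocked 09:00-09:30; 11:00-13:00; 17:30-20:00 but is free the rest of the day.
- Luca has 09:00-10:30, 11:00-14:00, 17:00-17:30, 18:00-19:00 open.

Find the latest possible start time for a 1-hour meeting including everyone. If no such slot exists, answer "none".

13:00

Sofia free: 09:30-11:00, 13:00-17:30 (invert busy blocks within the working day).
Luca free: 09:00-10:30, 11:00-14:00, 17:00-17:30, 18:00-19:00.
Sofia ∩ Luca: 09:30-10:30, 13:00-14:00, 17:00-17:30.
Those are the intersection windows.
The last common window of at least 60 minutes is 13:00-14:00; a 60-minute meeting can start as late as 13:00 and still end by 14:00.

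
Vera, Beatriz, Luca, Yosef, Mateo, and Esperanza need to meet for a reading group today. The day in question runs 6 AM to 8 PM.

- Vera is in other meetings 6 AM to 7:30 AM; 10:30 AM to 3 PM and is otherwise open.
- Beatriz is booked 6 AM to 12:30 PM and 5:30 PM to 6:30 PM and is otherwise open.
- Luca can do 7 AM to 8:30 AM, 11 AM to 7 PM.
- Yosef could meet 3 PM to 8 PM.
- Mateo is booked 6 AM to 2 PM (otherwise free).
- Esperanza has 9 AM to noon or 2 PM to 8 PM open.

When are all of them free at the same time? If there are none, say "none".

Vera free: 07:30-10:30, 15:00-20:00 (invert busy blocks within the working day).
Beatriz free: 12:30-17:30, 18:30-20:00 (invert busy blocks within the working day).
Luca free: 07:00-08:30, 11:00-19:00.
Yosef free: 15:00-20:00.
Mateo free: 14:00-20:00 (invert busy blocks within the working day).
Esperanza free: 09:00-12:00, 14:00-20:00.
Vera ∩ Beatriz: 15:00-17:30, 18:30-20:00.
Vera ∩ Beatriz ∩ Luca: 15:00-17:30, 18:30-19:00.
Vera ∩ Beatriz ∩ Luca ∩ Yosef: 15:00-17:30, 18:30-19:00.
Vera ∩ Beatriz ∩ Luca ∩ Yosef ∩ Mateo: 15:00-17:30, 18:30-19:00.
Vera ∩ Beatriz ∩ Luca ∩ Yosef ∩ Mateo ∩ Esperanza: 15:00-17:30, 18:30-19:00.

15:00-17:30, 18:30-19:00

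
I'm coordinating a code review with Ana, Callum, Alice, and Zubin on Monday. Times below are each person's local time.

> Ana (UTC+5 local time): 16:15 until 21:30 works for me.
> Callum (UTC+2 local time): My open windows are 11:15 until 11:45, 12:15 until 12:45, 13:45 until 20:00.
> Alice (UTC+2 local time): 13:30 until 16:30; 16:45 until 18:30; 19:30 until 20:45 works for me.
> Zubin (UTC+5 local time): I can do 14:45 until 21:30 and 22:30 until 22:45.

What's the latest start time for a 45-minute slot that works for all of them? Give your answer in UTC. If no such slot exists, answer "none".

15:45

Ana in UTC: 11:15-16:30 (subtract 5h to convert from UTC+5).
Callum in UTC: 09:15-09:45, 10:15-10:45, 11:45-18:00 (subtract 2h to convert from UTC+2).
Alice in UTC: 11:30-14:30, 14:45-16:30, 17:30-18:45 (subtract 2h to convert from UTC+2).
Zubin in UTC: 09:45-16:30, 17:30-17:45 (subtract 5h to convert from UTC+5).
Ana ∩ Callum: 11:45-16:30.
Ana ∩ Callum ∩ Alice: 11:45-14:30, 14:45-16:30.
Ana ∩ Callum ∩ Alice ∩ Zubin: 11:45-14:30, 14:45-16:30.
The last common window of at least 45 minutes is 14:45-16:30; a 45-minute meeting can start as late as 15:45 and still end by 16:30.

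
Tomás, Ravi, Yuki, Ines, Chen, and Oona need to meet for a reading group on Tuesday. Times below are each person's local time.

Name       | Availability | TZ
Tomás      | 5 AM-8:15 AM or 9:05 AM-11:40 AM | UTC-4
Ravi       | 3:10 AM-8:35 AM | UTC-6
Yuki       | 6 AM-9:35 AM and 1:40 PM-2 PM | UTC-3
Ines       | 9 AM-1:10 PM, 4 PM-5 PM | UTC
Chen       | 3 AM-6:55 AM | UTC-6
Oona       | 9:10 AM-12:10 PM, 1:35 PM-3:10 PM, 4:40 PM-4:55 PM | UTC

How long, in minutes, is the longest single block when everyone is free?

180

Tomás in UTC: 09:00-12:15, 13:05-15:40 (add 4h to convert from UTC-4).
Ravi in UTC: 09:10-14:35 (add 6h to convert from UTC-6).
Yuki in UTC: 09:00-12:35, 16:40-17:00 (add 3h to convert from UTC-3).
Ines in UTC: 09:00-13:10, 16:00-17:00.
Chen in UTC: 09:00-12:55 (add 6h to convert from UTC-6).
Oona in UTC: 09:10-12:10, 13:35-15:10, 16:40-16:55.
Tomás ∩ Ravi: 09:10-12:15, 13:05-14:35.
Tomás ∩ Ravi ∩ Yuki: 09:10-12:15.
Tomás ∩ Ravi ∩ Yuki ∩ Ines: 09:10-12:15.
Tomás ∩ Ravi ∩ Yuki ∩ Ines ∩ Chen: 09:10-12:15.
Tomás ∩ Ravi ∩ Yuki ∩ Ines ∩ Chen ∩ Oona: 09:10-12:10.
The longest is 09:10-12:10 at 180 minutes.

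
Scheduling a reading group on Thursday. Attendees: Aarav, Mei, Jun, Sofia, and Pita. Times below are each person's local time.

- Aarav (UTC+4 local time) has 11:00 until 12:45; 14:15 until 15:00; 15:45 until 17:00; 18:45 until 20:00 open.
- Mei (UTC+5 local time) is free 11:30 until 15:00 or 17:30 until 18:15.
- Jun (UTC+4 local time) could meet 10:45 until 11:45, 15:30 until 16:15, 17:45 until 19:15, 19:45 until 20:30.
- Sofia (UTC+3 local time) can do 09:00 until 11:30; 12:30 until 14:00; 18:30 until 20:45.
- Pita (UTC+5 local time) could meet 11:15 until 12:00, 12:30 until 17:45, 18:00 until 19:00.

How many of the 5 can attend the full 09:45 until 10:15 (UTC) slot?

Aarav in UTC: 07:00-08:45, 10:15-11:00, 11:45-13:00, 14:45-16:00 (subtract 4h to convert from UTC+4).
Mei in UTC: 06:30-10:00, 12:30-13:15 (subtract 5h to convert from UTC+5).
Jun in UTC: 06:45-07:45, 11:30-12:15, 13:45-15:15, 15:45-16:30 (subtract 4h to convert from UTC+4).
Sofia in UTC: 06:00-08:30, 09:30-11:00, 15:30-17:45 (subtract 3h to convert from UTC+3).
Pita in UTC: 06:15-07:00, 07:30-12:45, 13:00-14:00 (subtract 5h to convert from UTC+5).
Sofia and Pita can make the full 09:45-10:15 slot — that's 2.

2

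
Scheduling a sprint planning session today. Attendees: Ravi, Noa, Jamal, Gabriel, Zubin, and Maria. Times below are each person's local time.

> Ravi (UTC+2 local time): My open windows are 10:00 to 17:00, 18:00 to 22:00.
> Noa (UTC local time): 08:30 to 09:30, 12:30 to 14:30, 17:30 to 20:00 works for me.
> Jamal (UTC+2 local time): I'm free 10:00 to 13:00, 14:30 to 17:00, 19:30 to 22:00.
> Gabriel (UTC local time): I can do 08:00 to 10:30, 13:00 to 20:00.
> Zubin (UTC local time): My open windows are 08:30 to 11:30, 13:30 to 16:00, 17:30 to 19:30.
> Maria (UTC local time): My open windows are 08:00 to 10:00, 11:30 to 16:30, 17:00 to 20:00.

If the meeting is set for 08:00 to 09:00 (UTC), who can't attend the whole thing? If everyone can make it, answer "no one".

Noa, Zubin

Ravi in UTC: 08:00-15:00, 16:00-20:00 (subtract 2h to convert from UTC+2).
Noa in UTC: 08:30-09:30, 12:30-14:30, 17:30-20:00.
Jamal in UTC: 08:00-11:00, 12:30-15:00, 17:30-20:00 (subtract 2h to convert from UTC+2).
Gabriel in UTC: 08:00-10:30, 13:00-20:00.
Zubin in UTC: 08:30-11:30, 13:30-16:00, 17:30-19:30.
Maria in UTC: 08:00-10:00, 11:30-16:30, 17:00-20:00.
Ravi: free for 08:00-09:00. Noa: not fully free for 08:00-09:00. Jamal: free for 08:00-09:00. Gabriel: free for 08:00-09:00. Zubin: not fully free for 08:00-09:00. Maria: free for 08:00-09:00.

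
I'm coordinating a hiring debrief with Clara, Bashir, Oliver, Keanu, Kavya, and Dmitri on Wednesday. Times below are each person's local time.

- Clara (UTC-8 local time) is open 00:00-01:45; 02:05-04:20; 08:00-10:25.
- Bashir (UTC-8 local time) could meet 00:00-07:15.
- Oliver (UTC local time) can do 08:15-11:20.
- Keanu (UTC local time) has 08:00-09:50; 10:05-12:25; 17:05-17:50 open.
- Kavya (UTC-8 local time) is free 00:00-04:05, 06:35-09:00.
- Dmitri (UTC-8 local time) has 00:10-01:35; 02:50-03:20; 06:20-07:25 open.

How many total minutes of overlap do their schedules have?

Clara in UTC: 08:00-09:45, 10:05-12:20, 16:00-18:25 (add 8h to convert from UTC-8).
Bashir in UTC: 08:00-15:15 (add 8h to convert from UTC-8).
Oliver in UTC: 08:15-11:20.
Keanu in UTC: 08:00-09:50, 10:05-12:25, 17:05-17:50.
Kavya in UTC: 08:00-12:05, 14:35-17:00 (add 8h to convert from UTC-8).
Dmitri in UTC: 08:10-09:35, 10:50-11:20, 14:20-15:25 (add 8h to convert from UTC-8).
Clara ∩ Bashir: 08:00-09:45, 10:05-12:20.
Clara ∩ Bashir ∩ Oliver: 08:15-09:45, 10:05-11:20.
Clara ∩ Bashir ∩ Oliver ∩ Keanu: 08:15-09:45, 10:05-11:20.
Clara ∩ Bashir ∩ Oliver ∩ Keanu ∩ Kavya: 08:15-09:45, 10:05-11:20.
Clara ∩ Bashir ∩ Oliver ∩ Keanu ∩ Kavya ∩ Dmitri: 08:15-09:35, 10:50-11:20.
Summing the common windows: 80 + 30 = 110 minutes.

110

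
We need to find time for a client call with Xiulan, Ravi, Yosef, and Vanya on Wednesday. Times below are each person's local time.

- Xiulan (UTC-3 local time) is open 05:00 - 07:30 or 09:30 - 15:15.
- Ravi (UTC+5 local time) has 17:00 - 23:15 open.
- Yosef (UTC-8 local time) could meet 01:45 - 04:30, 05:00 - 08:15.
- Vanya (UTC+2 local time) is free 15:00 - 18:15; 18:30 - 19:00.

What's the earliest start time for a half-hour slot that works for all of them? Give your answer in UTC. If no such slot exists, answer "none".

Xiulan in UTC: 08:00-10:30, 12:30-18:15 (add 3h to convert from UTC-3).
Ravi in UTC: 12:00-18:15 (subtract 5h to convert from UTC+5).
Yosef in UTC: 09:45-12:30, 13:00-16:15 (add 8h to convert from UTC-8).
Vanya in UTC: 13:00-16:15, 16:30-17:00 (subtract 2h to convert from UTC+2).
Xiulan ∩ Ravi: 12:30-18:15.
Xiulan ∩ Ravi ∩ Yosef: 13:00-16:15.
Xiulan ∩ Ravi ∩ Yosef ∩ Vanya: 13:00-16:15.
The first common window of at least 30 minutes is 13:00-16:15, so the earliest start is 13:00.

13:00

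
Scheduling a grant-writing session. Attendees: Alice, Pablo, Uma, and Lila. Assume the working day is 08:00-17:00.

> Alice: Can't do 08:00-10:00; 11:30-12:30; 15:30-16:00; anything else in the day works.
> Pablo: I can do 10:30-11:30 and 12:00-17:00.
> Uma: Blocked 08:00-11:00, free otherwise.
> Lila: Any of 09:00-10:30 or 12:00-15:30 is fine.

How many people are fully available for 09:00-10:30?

1

Alice free: 10:00-11:30, 12:30-15:30, 16:00-17:00 (invert busy blocks within the working day).
Pablo free: 10:30-11:30, 12:00-17:00.
Uma free: 11:00-17:00 (invert busy blocks within the working day).
Lila free: 09:00-10:30, 12:00-15:30.
Lila can make the full 09:00-10:30 slot — that's 1.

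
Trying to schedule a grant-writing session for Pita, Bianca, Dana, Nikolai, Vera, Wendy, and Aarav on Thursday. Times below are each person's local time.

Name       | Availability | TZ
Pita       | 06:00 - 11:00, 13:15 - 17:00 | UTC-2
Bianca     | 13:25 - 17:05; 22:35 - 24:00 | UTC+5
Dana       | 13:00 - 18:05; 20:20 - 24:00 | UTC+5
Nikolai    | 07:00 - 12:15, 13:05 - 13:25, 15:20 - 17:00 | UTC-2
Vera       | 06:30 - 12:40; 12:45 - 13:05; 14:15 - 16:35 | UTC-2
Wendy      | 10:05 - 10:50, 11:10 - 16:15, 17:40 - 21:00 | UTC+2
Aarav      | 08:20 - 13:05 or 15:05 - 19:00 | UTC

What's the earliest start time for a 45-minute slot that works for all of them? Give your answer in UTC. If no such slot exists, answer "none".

09:10

Pita in UTC: 08:00-13:00, 15:15-19:00 (add 2h to convert from UTC-2).
Bianca in UTC: 08:25-12:05, 17:35-19:00 (subtract 5h to convert from UTC+5).
Dana in UTC: 08:00-13:05, 15:20-19:00 (subtract 5h to convert from UTC+5).
Nikolai in UTC: 09:00-14:15, 15:05-15:25, 17:20-19:00 (add 2h to convert from UTC-2).
Vera in UTC: 08:30-14:40, 14:45-15:05, 16:15-18:35 (add 2h to convert from UTC-2).
Wendy in UTC: 08:05-08:50, 09:10-14:15, 15:40-19:00 (subtract 2h to convert from UTC+2).
Aarav in UTC: 08:20-13:05, 15:05-19:00.
Pita ∩ Bianca: 08:25-12:05, 17:35-19:00.
Pita ∩ Bianca ∩ Dana: 08:25-12:05, 17:35-19:00.
Pita ∩ Bianca ∩ Dana ∩ Nikolai: 09:00-12:05, 17:35-19:00.
Pita ∩ Bianca ∩ Dana ∩ Nikolai ∩ Vera: 09:00-12:05, 17:35-18:35.
Pita ∩ Bianca ∩ Dana ∩ Nikolai ∩ Vera ∩ Wendy: 09:10-12:05, 17:35-18:35.
Pita ∩ Bianca ∩ Dana ∩ Nikolai ∩ Vera ∩ Wendy ∩ Aarav: 09:10-12:05, 17:35-18:35.
So the common availability across everyone is 09:10-12:05, 17:35-18:35.
The first common window of at least 45 minutes is 09:10-12:05, so the earliest start is 09:10.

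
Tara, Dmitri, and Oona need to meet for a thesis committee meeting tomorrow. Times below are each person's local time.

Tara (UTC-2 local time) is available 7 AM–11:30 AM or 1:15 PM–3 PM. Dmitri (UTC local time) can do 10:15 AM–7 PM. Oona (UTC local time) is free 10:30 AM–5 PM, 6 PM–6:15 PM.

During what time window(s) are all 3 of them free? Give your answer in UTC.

Tara in UTC: 09:00-13:30, 15:15-17:00 (add 2h to convert from UTC-2).
Dmitri in UTC: 10:15-19:00.
Oona in UTC: 10:30-17:00, 18:00-18:15.
Tara ∩ Dmitri: 10:15-13:30, 15:15-17:00.
Tara ∩ Dmitri ∩ Oona: 10:30-13:30, 15:15-17:00.
So the common availability across everyone is 10:30-13:30, 15:15-17:00.

10:30-13:30, 15:15-17:00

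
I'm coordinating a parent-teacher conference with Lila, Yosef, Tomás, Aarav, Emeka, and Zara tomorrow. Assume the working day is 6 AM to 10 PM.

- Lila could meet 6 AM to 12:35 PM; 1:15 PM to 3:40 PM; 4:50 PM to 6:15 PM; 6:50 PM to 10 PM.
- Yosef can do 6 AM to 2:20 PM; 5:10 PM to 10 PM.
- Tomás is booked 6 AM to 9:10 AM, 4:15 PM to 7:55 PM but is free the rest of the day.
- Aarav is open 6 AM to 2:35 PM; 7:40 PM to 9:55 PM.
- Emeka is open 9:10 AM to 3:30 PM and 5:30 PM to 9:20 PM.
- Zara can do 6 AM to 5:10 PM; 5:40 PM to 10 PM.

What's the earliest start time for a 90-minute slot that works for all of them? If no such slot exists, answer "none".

09:10

Lila free: 06:00-12:35, 13:15-15:40, 16:50-18:15, 18:50-22:00.
Yosef free: 06:00-14:20, 17:10-22:00.
Tomás free: 09:10-16:15, 19:55-22:00 (invert busy blocks within the working day).
Aarav free: 06:00-14:35, 19:40-21:55.
Emeka free: 09:10-15:30, 17:30-21:20.
Zara free: 06:00-17:10, 17:40-22:00.
Lila ∩ Yosef: 06:00-12:35, 13:15-14:20, 17:10-18:15, 18:50-22:00.
Lila ∩ Yosef ∩ Tomás: 09:10-12:35, 13:15-14:20, 19:55-22:00.
Lila ∩ Yosef ∩ Tomás ∩ Aarav: 09:10-12:35, 13:15-14:20, 19:55-21:55.
Lila ∩ Yosef ∩ Tomás ∩ Aarav ∩ Emeka: 09:10-12:35, 13:15-14:20, 19:55-21:20.
Lila ∩ Yosef ∩ Tomás ∩ Aarav ∩ Emeka ∩ Zara: 09:10-12:35, 13:15-14:20, 19:55-21:20.
Those are the intersection windows.
The first common window of at least 90 minutes is 09:10-12:35, so the earliest start is 09:10.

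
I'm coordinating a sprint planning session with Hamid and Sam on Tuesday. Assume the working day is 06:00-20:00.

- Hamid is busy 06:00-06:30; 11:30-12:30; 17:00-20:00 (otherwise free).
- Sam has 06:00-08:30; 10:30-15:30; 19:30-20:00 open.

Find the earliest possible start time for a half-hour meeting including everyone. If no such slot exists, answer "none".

Hamid free: 06:30-11:30, 12:30-17:00 (invert busy blocks within the working day).
Sam free: 06:00-08:30, 10:30-15:30, 19:30-20:00.
Hamid ∩ Sam: 06:30-08:30, 10:30-11:30, 12:30-15:30.
The first common window of at least 30 minutes is 06:30-08:30, so the earliest start is 06:30.

06:30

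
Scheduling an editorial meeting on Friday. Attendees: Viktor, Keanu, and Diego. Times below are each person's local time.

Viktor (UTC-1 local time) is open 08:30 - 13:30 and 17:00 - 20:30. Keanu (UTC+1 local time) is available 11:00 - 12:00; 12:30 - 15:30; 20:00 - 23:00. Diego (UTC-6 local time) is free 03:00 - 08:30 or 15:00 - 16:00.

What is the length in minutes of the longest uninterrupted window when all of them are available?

Viktor in UTC: 09:30-14:30, 18:00-21:30 (add 1h to convert from UTC-1).
Keanu in UTC: 10:00-11:00, 11:30-14:30, 19:00-22:00 (subtract 1h to convert from UTC+1).
Diego in UTC: 09:00-14:30, 21:00-22:00 (add 6h to convert from UTC-6).
Viktor ∩ Keanu: 10:00-11:00, 11:30-14:30, 19:00-21:30.
Viktor ∩ Keanu ∩ Diego: 10:00-11:00, 11:30-14:30, 21:00-21:30.
So the common availability across everyone is 10:00-11:00, 11:30-14:30, 21:00-21:30.
The longest is 11:30-14:30 at 180 minutes.

180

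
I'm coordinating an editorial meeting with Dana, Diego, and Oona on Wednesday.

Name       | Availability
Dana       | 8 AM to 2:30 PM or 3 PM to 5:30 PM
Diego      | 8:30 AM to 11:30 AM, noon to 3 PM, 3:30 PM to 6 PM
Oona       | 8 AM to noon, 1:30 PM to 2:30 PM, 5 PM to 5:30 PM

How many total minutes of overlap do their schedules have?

270

Dana ∩ Diego: 08:30-11:30, 12:00-14:30, 15:30-17:30.
Dana ∩ Diego ∩ Oona: 08:30-11:30, 13:30-14:30, 17:00-17:30.
Those are the intersection windows.
Summing the common windows: 180 + 60 + 30 = 270 minutes.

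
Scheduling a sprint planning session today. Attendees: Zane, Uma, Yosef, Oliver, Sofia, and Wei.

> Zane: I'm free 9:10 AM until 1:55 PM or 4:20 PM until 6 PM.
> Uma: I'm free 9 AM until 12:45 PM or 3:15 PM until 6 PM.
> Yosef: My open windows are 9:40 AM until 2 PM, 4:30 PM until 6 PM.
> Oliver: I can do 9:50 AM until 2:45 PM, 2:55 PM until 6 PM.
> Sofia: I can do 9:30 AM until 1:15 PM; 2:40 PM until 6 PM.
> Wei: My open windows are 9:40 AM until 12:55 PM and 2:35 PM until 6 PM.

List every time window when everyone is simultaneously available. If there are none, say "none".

Zane ∩ Uma: 09:10-12:45, 16:20-18:00.
Zane ∩ Uma ∩ Yosef: 09:40-12:45, 16:30-18:00.
Zane ∩ Uma ∩ Yosef ∩ Oliver: 09:50-12:45, 16:30-18:00.
Zane ∩ Uma ∩ Yosef ∩ Oliver ∩ Sofia: 09:50-12:45, 16:30-18:00.
Zane ∩ Uma ∩ Yosef ∩ Oliver ∩ Sofia ∩ Wei: 09:50-12:45, 16:30-18:00.
So the common availability across everyone is 09:50-12:45, 16:30-18:00.

09:50-12:45, 16:30-18:00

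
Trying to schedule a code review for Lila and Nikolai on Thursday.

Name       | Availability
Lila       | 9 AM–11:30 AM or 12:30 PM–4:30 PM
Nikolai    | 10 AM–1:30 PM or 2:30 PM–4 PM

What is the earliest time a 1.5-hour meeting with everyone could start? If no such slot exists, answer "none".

10:00

Lila ∩ Nikolai: 10:00-11:30, 12:30-13:30, 14:30-16:00.
The first common window of at least 90 minutes is 10:00-11:30, so the earliest start is 10:00.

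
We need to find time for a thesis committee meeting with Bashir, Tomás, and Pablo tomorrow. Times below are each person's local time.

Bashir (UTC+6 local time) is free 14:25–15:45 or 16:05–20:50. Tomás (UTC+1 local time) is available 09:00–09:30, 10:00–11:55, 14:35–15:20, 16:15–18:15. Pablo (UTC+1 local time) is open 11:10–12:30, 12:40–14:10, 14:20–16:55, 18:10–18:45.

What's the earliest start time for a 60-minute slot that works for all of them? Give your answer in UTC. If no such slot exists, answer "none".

Bashir in UTC: 08:25-09:45, 10:05-14:50 (subtract 6h to convert from UTC+6).
Tomás in UTC: 08:00-08:30, 09:00-10:55, 13:35-14:20, 15:15-17:15 (subtract 1h to convert from UTC+1).
Pablo in UTC: 10:10-11:30, 11:40-13:10, 13:20-15:55, 17:10-17:45 (subtract 1h to convert from UTC+1).
Bashir ∩ Tomás: 08:25-08:30, 09:00-09:45, 10:05-10:55, 13:35-14:20.
Bashir ∩ Tomás ∩ Pablo: 10:10-10:55, 13:35-14:20.
Those are the intersection windows.
No common window is at least 60 minutes long.

none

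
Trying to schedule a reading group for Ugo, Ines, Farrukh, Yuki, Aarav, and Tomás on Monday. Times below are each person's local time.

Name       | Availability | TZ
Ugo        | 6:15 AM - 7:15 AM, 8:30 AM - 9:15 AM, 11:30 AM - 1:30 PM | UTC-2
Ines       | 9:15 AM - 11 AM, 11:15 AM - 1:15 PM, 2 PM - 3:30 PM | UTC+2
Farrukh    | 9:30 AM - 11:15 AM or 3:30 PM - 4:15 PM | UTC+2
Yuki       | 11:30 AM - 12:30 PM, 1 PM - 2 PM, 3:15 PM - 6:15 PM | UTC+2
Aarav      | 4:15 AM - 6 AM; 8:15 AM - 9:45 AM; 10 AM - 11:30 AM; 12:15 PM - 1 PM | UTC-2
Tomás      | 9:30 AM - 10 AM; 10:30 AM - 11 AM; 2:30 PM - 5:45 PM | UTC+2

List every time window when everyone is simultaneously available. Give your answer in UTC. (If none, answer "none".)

Ugo in UTC: 08:15-09:15, 10:30-11:15, 13:30-15:30 (add 2h to convert from UTC-2).
Ines in UTC: 07:15-09:00, 09:15-11:15, 12:00-13:30 (subtract 2h to convert from UTC+2).
Farrukh in UTC: 07:30-09:15, 13:30-14:15 (subtract 2h to convert from UTC+2).
Yuki in UTC: 09:30-10:30, 11:00-12:00, 13:15-16:15 (subtract 2h to convert from UTC+2).
Aarav in UTC: 06:15-08:00, 10:15-11:45, 12:00-13:30, 14:15-15:00 (add 2h to convert from UTC-2).
Tomás in UTC: 07:30-08:00, 08:30-09:00, 12:30-15:45 (subtract 2h to convert from UTC+2).
Ugo ∩ Ines: 08:15-09:00, 10:30-11:15.
Ugo ∩ Ines ∩ Farrukh: 08:15-09:00.
Ugo ∩ Ines ∩ Farrukh ∩ Yuki: ∅.
Ugo ∩ Ines ∩ Farrukh ∩ Yuki ∩ Aarav: ∅.
Ugo ∩ Ines ∩ Farrukh ∩ Yuki ∩ Aarav ∩ Tomás: ∅.
There is no time when everyone is free.

none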